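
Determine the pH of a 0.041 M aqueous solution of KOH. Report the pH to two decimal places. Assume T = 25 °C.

KOH is a strong base; [OH-] = 0.041 M.
pOH = -log(0.041) = 1.39
pH = 14.00 - 1.39 = 12.61

pH = 12.61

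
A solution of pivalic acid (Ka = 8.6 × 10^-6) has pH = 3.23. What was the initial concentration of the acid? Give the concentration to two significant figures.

[H+] = 10^(-3.23) = 5.89 × 10^-4 M = x
Ka = x²/(C₀ − x) ⇒ C₀ = x + x²/Ka
C₀ = 5.89 × 10^-4 + (5.89 × 10^-4)²/(8.6 × 10^-6) = 4.09 × 10^-2 M

C₀ = 4.1 × 10^-2 M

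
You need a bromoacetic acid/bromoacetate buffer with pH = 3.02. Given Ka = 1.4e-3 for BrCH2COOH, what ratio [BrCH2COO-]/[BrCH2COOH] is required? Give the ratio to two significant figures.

pKa = -log(1.4 × 10^-3) = 2.854
pH = pKa + log(r) ⇒ log(r) = 3.02 − 2.854 = +0.166
r = [BrCH2COO-]/[BrCH2COOH] = 10^(+0.166) = 1.47

ratio = 1.5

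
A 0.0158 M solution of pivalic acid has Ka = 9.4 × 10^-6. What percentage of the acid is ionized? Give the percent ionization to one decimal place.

(CH3)3CCOOH ⇌ (CH3)3CCOO- + H+; let x = [H+] at equilibrium.
x ≈ √(Ka·C₀) = √(9.4 × 10^-6 × 0.0158) = 3.85 × 10^-4 M
Fraction ionized = 3.85 × 10^-4 / 0.0158 = 0.0244 → 2.4%

2.4%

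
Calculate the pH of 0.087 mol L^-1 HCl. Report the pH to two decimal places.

HCl is a strong acid and dissociates completely, so [H+] = 0.087 M.
pH = -log(0.087) = 1.06

pH = 1.06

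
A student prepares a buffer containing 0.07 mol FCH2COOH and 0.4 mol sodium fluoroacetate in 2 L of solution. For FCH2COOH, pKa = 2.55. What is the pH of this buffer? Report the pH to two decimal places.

pH = 3.31

Using pH = pKa + log([base]/[acid]) with [base]/[acid] = 0.4/0.07:
pH = 2.55 + (+0.757) = 3.31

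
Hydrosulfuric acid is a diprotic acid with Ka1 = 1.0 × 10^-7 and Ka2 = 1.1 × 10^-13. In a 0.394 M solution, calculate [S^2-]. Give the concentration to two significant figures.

1.1 × 10^-13 M

First ionization gives [H+] ≈ [HS-] = 1.98 × 10^-4 M.
Second step: Ka2 = [H+][S^2-]/[HS-] ≈ [S^2-] (since [H+] ≈ [HS-]).
So [S^2-] ≈ Ka2.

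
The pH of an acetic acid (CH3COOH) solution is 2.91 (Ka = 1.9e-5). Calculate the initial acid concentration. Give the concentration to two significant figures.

[H+] = 10^(-2.91) = 1.23 × 10^-3 M = x
Ka = x²/(C₀ − x) ⇒ C₀ = x + x²/Ka
C₀ = 1.23 × 10^-3 + (1.23 × 10^-3)²/(1.9 × 10^-5) = 8.09 × 10^-2 M

C₀ = 8.1 × 10^-2 M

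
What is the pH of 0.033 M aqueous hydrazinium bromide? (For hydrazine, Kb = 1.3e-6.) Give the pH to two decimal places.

pH = 4.80

N2H5+ is the conjugate acid of the weak base N2H4.
Ka = Kw/Kb = 1.0×10^-14 / 1.3 × 10^-6 = 7.69 × 10^-9
From the ICE table, Ka = x²/(0.033 − x) = 7.69 × 10^-9.
Since Ka ≪ C₀, x ≈ √(Ka·C₀) = 1.59 × 10^-5 M.
(x/C₀ = 0.048% < 5%, so the approximation holds.)
pH = −log(1.59 × 10^-5) = 4.80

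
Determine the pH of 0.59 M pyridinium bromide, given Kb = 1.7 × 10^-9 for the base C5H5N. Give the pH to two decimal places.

pH = 2.73

C5H5NH+ is the conjugate acid of the weak base C5H5N.
Ka = Kw/Kb = 1.0×10^-14 / 1.7 × 10^-9 = 5.88 × 10^-6
Ka = x²/(0.59 − x) = 5.88 × 10^-6
Neglecting x in the denominator: x = √(5.88 × 10^-6 × 0.59) = 1.86 × 10^-3 M
(x/C₀ = 0.32% < 5%, so the approximation holds.)
pH = −log[H+] = −log(1.86 × 10^-3) = 2.73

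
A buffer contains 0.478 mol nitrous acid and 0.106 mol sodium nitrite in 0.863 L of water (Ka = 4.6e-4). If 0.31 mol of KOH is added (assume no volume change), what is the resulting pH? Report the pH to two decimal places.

pH = 3.73

After neutralization: n(HNO2) = 0.168 mol, n(NO2-) = 0.416 mol.
pKa = −log(4.6 × 10^-4) = 3.337
pH = pKa + log(n_NO2-/n_HNO2) = 3.337 + log(0.416/0.168) = 3.337 + (+0.394)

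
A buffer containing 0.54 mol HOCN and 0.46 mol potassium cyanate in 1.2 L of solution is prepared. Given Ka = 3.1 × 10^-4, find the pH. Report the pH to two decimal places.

pKa = −log(3.1 × 10^-4) = 3.509
Using pH = pKa + log([base]/[acid]) with [base]/[acid] = 0.46/0.54:
pH = 3.509 + (-0.070) = 3.44

pH = 3.44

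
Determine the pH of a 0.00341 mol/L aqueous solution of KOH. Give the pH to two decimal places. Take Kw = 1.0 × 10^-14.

pH = 11.53

KOH is a strong base; [OH-] = 0.00341 M.
pOH = -log(0.00341) = 2.47
pH = 14.00 - 2.47 = 11.53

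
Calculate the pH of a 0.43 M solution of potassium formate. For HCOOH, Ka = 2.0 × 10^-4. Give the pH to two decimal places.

HCOO- is the conjugate base of the weak acid HCOOH.
Kb = Kw/Ka = 1.0×10^-14 / 2.0 × 10^-4 = 5.00 × 10^-11
Kb = x²/(0.43 − x) = 5.00 × 10^-11
Since Kb ≪ C₀, x ≈ √(Kb·C₀) = 4.64 × 10^-6 M.
(x/C₀ = 0.0011% < 5%, so the approximation holds.)
pOH = 5.33, so pH = 14.00 − pOH = 8.67

pH = 8.67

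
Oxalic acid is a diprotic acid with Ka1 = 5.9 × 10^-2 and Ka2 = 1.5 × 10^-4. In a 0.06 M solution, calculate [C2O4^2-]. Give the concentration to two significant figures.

First ionization gives [H+] ≈ [HC2O4-] = 3.69 × 10^-2 M.
Second step: Ka2 = [H+][C2O4^2-]/[HC2O4-] ≈ [C2O4^2-] (since [H+] ≈ [HC2O4-]).
So [C2O4^2-] ≈ Ka2.

1.5 × 10^-4 M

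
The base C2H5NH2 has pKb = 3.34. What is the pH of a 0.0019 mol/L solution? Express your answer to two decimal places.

C2H5NH2 + H2O ⇌ C2H5NH3+ + OH-
Kb = 10^(−3.34) = 4.57 × 10^-4
Kb = x²/(0.0019 − x) = 4.57 × 10^-4
Here C₀/Kb ≈ 4.16, so the small-x approximation fails. Use the quadratic:
x = (−Kb + √(Kb² + 4·Kb·C₀))/2 = 7.31 × 10^-4 M
pOH = 3.14, so pH = 14.00 − pOH = 10.86

pH = 10.86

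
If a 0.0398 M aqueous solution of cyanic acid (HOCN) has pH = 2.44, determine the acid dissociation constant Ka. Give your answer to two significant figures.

Ka = 3.6 × 10^-4

[H+] = 10^(-2.44) = 3.63 × 10^-3 M
At equilibrium [HA] = 0.0398 − 3.63 × 10^-3 = 3.62 × 10^-2 M
Ka = [H+][A-]/[HA] = (3.63 × 10^-3)² / 3.62 × 10^-2 = 3.6 × 10^-4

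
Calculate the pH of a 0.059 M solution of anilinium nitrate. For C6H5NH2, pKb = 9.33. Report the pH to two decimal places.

pH = 2.95

C6H5NH3+ is the conjugate acid of the weak base C6H5NH2.
Kb = 10^(−9.33) = 4.68 × 10^-10
Ka = Kw/Kb = 1.0×10^-14 / 4.68 × 10^-10 = 2.14 × 10^-5
From the ICE table, Ka = x²/(0.059 − x) = 2.14 × 10^-5.
Since Ka ≪ C₀, x ≈ √(Ka·C₀) = 1.12 × 10^-3 M.
pH = −log(1.12 × 10^-3) = 2.95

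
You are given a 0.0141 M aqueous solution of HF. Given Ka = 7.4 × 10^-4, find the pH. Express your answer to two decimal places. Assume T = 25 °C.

HF ⇌ F- + H+
From the ICE table, Ka = [H+]²/(0.0141 − [H+]) = 7.4 × 10^-4.
The 5% rule fails; solving [H+]² + Ka·[H+] − Ka·C₀ = 0 exactly:
[H+] = (−Ka + √(Ka² + 4·Ka·C₀))/2 = 2.88 × 10^-3 M
pH = −log[H+] = −log(2.88 × 10^-3) = 2.54

pH = 2.54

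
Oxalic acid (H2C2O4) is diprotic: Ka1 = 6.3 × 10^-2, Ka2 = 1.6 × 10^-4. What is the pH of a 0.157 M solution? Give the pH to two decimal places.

pH = 1.14

Ka1 ≫ Ka2, so treat the first dissociation as the only significant source of H+.
Ka1 = x²/(0.157 − x) = 6.3 × 10^-2
Solving the quadratic: x = (−Ka1 + √(Ka1² + 4·Ka1·C₀))/2 = 7.28 × 10^-2 M
pH = −log(7.28 × 10^-2) = 1.14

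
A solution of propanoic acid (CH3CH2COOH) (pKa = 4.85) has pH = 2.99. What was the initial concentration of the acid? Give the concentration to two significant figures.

[H+] = 10^(-2.99) = 1.02 × 10^-3 M = x
Ka = 10^(−4.85) = 1.41 × 10^-5
Ka = x²/(C₀ − x) ⇒ C₀ = x + x²/Ka
C₀ = 1.02 × 10^-3 + (1.02 × 10^-3)²/(1.41 × 10^-5) = 7.48 × 10^-2 M

C₀ = 7.5 × 10^-2 M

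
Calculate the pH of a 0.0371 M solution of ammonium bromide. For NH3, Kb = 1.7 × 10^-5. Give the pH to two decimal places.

NH4+ is the conjugate acid of the weak base NH3.
Ka = Kw/Kb = 1.0×10^-14 / 1.7 × 10^-5 = 5.88 × 10^-10
Ka = x²/(0.0371 − x) = 5.88 × 10^-10
Assume x ≪ 0.0371: x ≈ √(5.88 × 10^-10 × 0.0371) = 4.67 × 10^-6 M
pH = −log[H+] = −log(4.67 × 10^-6) = 5.33

pH = 5.33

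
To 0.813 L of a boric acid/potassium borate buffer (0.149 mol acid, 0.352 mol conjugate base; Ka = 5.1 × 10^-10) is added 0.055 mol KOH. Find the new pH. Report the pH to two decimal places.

After neutralization: n(B(OH)3) = 0.094 mol, n(B(OH)4-) = 0.407 mol.
pKa = −log(5.1 × 10^-10) = 9.292
Henderson–Hasselbalch with mole ratio 0.407/0.094: pH = 9.292 + (+0.636)

pH = 9.93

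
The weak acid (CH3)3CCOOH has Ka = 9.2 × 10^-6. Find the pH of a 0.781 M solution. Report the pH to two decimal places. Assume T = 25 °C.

(CH3)3CCOOH ⇌ (CH3)3CCOO- + H+
Ka = [H+]²/(0.781 − [H+]) = 9.2 × 10^-6
Since Ka ≪ C₀, [H+] ≈ √(Ka·C₀) = 2.68 × 10^-3 M.
Check: 0.34% ionized — well under 5%, approximation valid.
pH = −log[H+] = −log(2.68 × 10^-3) = 2.57

pH = 2.57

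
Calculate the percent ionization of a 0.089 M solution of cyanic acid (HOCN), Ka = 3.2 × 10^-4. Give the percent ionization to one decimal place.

HOCN ⇌ OCN- + H+; let x = [H+] at equilibrium.
Ka = x²/(C₀ − x); solving the quadratic gives x = 5.18 × 10^-3 M.
Fraction ionized = 5.18 × 10^-3 / 0.089 = 0.0582 → 5.8%

5.8%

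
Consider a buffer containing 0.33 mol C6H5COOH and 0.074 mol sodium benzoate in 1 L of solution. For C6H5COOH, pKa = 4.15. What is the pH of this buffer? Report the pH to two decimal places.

pH = 3.50

Using pH = pKa + log([base]/[acid]) with [base]/[acid] = 0.074/0.33:
pH = 4.15 + (-0.649) = 3.50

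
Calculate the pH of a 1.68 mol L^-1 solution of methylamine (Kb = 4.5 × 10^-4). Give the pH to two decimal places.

pH = 12.44

CH3NH2 + H2O ⇌ CH3NH3+ + OH-
From the ICE table, Kb = x²/(1.68 − x) = 4.5 × 10^-4.
Assume x ≪ 1.68: x ≈ √(4.5 × 10^-4 × 1.68) = 2.75 × 10^-2 M
pOH = −log(2.75 × 10^-2) = 1.56; pH = 14.00 − 1.56 = 12.44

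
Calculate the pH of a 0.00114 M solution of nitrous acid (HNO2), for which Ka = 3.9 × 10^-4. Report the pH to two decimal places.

HNO2 ⇌ NO2- + H+
Let x = [H+] at equilibrium. Ka = x²/(0.00114 − x).
Here C₀/Ka ≈ 2.92, so the small-x approximation fails. Use the quadratic:
x = (−Ka + √(Ka² + 4·Ka·C₀))/2 = 5.00 × 10^-4 M
pH = −log(5.00 × 10^-4) = 3.30

pH = 3.30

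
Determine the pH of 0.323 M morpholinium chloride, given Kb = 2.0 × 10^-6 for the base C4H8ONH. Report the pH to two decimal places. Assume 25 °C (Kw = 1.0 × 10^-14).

pH = 4.40

C4H8ONH2+ is the conjugate acid of the weak base C4H8ONH.
Ka = Kw/Kb = 1.0×10^-14 / 2.0 × 10^-6 = 5.00 × 10^-9
From the ICE table, Ka = [H+]²/(0.323 − [H+]) = 5.00 × 10^-9.
Assume [H+] ≪ 0.323: [H+] ≈ √(5.00 × 10^-9 × 0.323) = 4.02 × 10^-5 M
pH = −log[H+] = −log(4.02 × 10^-5) = 4.40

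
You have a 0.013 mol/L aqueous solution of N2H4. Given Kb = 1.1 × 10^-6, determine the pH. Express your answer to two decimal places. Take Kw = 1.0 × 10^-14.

N2H4 + H2O ⇌ N2H5+ + OH-
From the ICE table, Kb = x²/(0.013 − x) = 1.1 × 10^-6.
Assume x ≪ 0.013: x ≈ √(1.1 × 10^-6 × 0.013) = 1.20 × 10^-4 M
Check: 0.92% ionized — well under 5%, approximation valid.
pOH = 3.92, so pH = 14.00 − pOH = 10.08

pH = 10.08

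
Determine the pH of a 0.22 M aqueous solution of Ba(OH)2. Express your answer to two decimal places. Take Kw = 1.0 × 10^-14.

pH = 13.64

Ba(OH)2 is a strong base (each formula unit releases 2 OH-); [OH-] = 0.44 M.
pOH = -log(0.44) = 0.36
pH = 14.00 - 0.36 = 13.64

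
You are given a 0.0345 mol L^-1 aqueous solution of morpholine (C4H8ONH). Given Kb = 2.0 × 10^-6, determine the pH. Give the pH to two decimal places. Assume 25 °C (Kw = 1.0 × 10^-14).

C4H8ONH + H2O ⇌ C4H8ONH2+ + OH-
Kb = [OH-]²/(0.0345 − [OH-]) = 2.0 × 10^-6
Since Kb ≪ C₀, [OH-] ≈ √(Kb·C₀) = 2.63 × 10^-4 M.
pOH = 3.58, so pH = 14.00 − pOH = 10.42

pH = 10.42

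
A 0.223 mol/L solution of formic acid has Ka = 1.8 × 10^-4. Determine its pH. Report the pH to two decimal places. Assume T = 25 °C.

HCOOH ⇌ HCOO- + H+
From the ICE table, Ka = [H+]²/(0.223 − [H+]) = 1.8 × 10^-4.
Assume [H+] ≪ 0.223: [H+] ≈ √(1.8 × 10^-4 × 0.223) = 6.34 × 10^-3 M
pH = −log[H+] = −log(6.34 × 10^-3) = 2.20

pH = 2.20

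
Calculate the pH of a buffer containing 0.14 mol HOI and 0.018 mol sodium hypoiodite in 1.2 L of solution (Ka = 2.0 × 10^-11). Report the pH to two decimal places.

pH = 9.81

pKa = −log(2.0 × 10^-11) = 10.699
Using pH = pKa + log([base]/[acid]) with [base]/[acid] = 0.018/0.14:
pH = 10.699 + (-0.891) = 9.81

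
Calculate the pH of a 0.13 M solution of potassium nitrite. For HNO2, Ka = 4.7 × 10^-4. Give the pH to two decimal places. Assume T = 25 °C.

NO2- is the conjugate base of the weak acid HNO2.
Kb = Kw/Ka = 1.0×10^-14 / 4.7 × 10^-4 = 2.13 × 10^-11
From the ICE table, Kb = [OH-]²/(0.13 − [OH-]) = 2.13 × 10^-11.
Neglecting [OH-] in the denominator: [OH-] = √(2.13 × 10^-11 × 0.13) = 1.66 × 10^-6 M
Check: 0.0013% ionized — well under 5%, approximation valid.
pOH = 5.78, so pH = 14.00 − pOH = 8.22

pH = 8.22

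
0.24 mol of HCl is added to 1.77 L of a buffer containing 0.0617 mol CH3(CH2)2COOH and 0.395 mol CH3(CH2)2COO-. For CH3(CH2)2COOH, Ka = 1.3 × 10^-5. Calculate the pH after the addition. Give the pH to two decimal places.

pH = 4.60

After neutralization: n(CH3(CH2)2COOH) = 0.302 mol, n(CH3(CH2)2COO-) = 0.155 mol.
pKa = −log(1.3 × 10^-5) = 4.886
pH = pKa + log(n_CH3(CH2)2COO-/n_CH3(CH2)2COOH) = 4.886 + log(0.155/0.302) = 4.886 + (-0.290)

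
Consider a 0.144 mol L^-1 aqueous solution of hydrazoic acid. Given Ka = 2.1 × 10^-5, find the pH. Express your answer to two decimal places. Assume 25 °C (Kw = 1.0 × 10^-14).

HN3 ⇌ N3- + H+
Ka = x²/(0.144 − x) = 2.1 × 10^-5
Assume x ≪ 0.144: x ≈ √(2.1 × 10^-5 × 0.144) = 1.74 × 10^-3 M
Check: 1.2% ionized — well under 5%, approximation valid.
pH = −log(1.74 × 10^-3) = 2.76

pH = 2.76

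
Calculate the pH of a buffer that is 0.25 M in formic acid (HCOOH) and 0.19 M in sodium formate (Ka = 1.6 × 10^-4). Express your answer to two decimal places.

pKa = −log(1.6 × 10^-4) = 3.796
Using pH = pKa + log([base]/[acid]) with [base]/[acid] = 0.19/0.25:
pH = 3.796 + (-0.119) = 3.68

pH = 3.68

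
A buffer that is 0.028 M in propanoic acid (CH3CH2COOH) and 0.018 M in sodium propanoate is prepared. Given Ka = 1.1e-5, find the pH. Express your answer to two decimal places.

pKa = −log(1.1 × 10^-5) = 4.959
pH = pKa + log([A⁻]/[HA]) = 4.959 + log(0.018/0.028)
pH = 4.959 + (-0.192) = 4.77

pH = 4.77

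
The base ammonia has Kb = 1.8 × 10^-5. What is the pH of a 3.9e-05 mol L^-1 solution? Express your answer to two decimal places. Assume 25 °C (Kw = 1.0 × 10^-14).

NH3 + H2O ⇌ NH4+ + OH-
Kb = [OH-]²/(3.9e-05 − [OH-]) = 1.8 × 10^-5
Here C₀/Kb ≈ 2.17, so the small-[OH-] approximation fails. Use the quadratic:
[OH-] = (−Kb + √(Kb² + 4·Kb·C₀))/2 = 1.90 × 10^-5 M
pOH = −log(1.90 × 10^-5) = 4.72; pH = 14.00 − 4.72 = 9.28

pH = 9.28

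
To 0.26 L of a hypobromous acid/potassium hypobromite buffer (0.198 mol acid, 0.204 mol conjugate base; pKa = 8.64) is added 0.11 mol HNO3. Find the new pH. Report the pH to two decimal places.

Added H+ converts OBr- to HOBr: HOBr → 0.308 mol, OBr- → 0.094 mol.
Henderson–Hasselbalch with mole ratio 0.094/0.308: pH = 8.64 + (-0.515)

pH = 8.12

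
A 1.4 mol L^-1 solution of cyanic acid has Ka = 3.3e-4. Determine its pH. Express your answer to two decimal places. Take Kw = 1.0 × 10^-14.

pH = 1.67

HOCN ⇌ OCN- + H+
Ka = x²/(1.4 − x) = 3.3 × 10^-4
Neglecting x in the denominator: x = √(3.3 × 10^-4 × 1.4) = 2.15 × 10^-2 M
pH = −log[H+] = −log(2.15 × 10^-2) = 1.67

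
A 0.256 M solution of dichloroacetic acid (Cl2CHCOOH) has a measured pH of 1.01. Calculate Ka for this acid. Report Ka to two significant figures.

Ka = 6.0 × 10^-2

[H+] = 10^(-1.01) = 9.77 × 10^-2 M
At equilibrium [HA] = 0.256 − 9.77 × 10^-2 = 1.58 × 10^-1 M
Ka = [H+][A-]/[HA] = (9.77 × 10^-2)² / 1.58 × 10^-1 = 6.0 × 10^-2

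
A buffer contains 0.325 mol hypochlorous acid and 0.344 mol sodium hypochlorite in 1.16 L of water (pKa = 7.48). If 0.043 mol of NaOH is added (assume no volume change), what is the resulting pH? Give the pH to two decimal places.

pH = 7.62

OH- converts HOCl to OCl-: HOCl → 0.282 mol, OCl- → 0.387 mol.
pH = pKa + log([A⁻]/[HA]) = 7.48 + log(0.387/0.282) = 7.48 +0.137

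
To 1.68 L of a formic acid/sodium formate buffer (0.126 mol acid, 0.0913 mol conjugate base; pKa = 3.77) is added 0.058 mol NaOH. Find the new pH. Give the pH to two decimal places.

OH- converts HCOOH to HCOO-: HCOOH → 0.068 mol, HCOO- → 0.149 mol.
Henderson–Hasselbalch with mole ratio 0.149/0.068: pH = 3.77 + (+0.341)

pH = 4.11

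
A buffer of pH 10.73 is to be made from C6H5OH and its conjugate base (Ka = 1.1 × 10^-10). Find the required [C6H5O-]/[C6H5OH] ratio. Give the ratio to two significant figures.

pKa = -log(1.1 × 10^-10) = 9.959
pH = pKa + log(r) ⇒ log(r) = 10.73 − 9.959 = +0.771
r = [C6H5O-]/[C6H5OH] = 10^(+0.771) = 5.9

ratio = 5.9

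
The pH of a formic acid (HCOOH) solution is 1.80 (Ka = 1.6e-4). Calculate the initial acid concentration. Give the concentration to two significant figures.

C₀ = 1.6 M

[H+] = 10^(-1.80) = 1.58 × 10^-2 M = x
Ka = x²/(C₀ − x) ⇒ C₀ = x + x²/Ka
C₀ = 1.58 × 10^-2 + (1.58 × 10^-2)²/(1.6 × 10^-4) = 1.58 M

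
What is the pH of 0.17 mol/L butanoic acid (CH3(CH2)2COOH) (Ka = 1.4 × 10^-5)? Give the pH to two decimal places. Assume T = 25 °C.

CH3(CH2)2COOH ⇌ CH3(CH2)2COO- + H+
Ka = x²/(0.17 − x) = 1.4 × 10^-5
Assume x ≪ 0.17: x ≈ √(1.4 × 10^-5 × 0.17) = 1.54 × 10^-3 M
Check: 0.91% ionized — well under 5%, approximation valid.
pH = −log[H+] = −log(1.54 × 10^-3) = 2.81

pH = 2.81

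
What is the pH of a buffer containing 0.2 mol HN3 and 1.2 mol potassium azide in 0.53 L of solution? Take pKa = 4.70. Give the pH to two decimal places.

Henderson–Hasselbalch: pH = pKa + log([N3-]/[HN3]) = 4.70 + log(1.2/0.2)
pH = 4.70 + (+0.778) = 5.48

pH = 5.48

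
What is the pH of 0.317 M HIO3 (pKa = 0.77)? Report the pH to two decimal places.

HIO3 ⇌ IO3- + H+
Ka = 10^(−0.77) = 1.70 × 10^-1
Ka = x²/(0.317 − x) = 1.70 × 10^-1
Here C₀/Ka ≈ 1.86, so the small-x approximation fails. Use the quadratic:
x = (−Ka + √(Ka² + 4·Ka·C₀))/2 = 1.62 × 10^-1 M
pH = −log(1.62 × 10^-1) = 0.79

pH = 0.79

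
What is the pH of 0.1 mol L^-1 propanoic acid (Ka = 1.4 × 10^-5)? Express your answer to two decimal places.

pH = 2.93

CH3CH2COOH ⇌ CH3CH2COO- + H+
From the ICE table, Ka = [H+]²/(0.1 − [H+]) = 1.4 × 10^-5.
Neglecting [H+] in the denominator: [H+] = √(1.4 × 10^-5 × 0.1) = 1.18 × 10^-3 M
pH = −log(1.18 × 10^-3) = 2.93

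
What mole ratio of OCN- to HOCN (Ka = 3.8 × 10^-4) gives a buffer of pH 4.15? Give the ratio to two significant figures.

ratio = 5.4

pKa = -log(3.8 × 10^-4) = 3.420
pH = pKa + log(r) ⇒ log(r) = 4.15 − 3.420 = +0.730
r = [OCN-]/[HOCN] = 10^(+0.730) = 5.37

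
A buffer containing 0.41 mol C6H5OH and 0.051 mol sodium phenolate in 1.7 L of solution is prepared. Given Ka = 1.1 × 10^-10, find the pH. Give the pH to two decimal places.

pKa = −log(1.1 × 10^-10) = 9.959
Henderson–Hasselbalch: pH = pKa + log([C6H5O-]/[C6H5OH]) = 9.959 + log(0.051/0.41)
pH = 9.959 + (-0.905) = 9.05

pH = 9.05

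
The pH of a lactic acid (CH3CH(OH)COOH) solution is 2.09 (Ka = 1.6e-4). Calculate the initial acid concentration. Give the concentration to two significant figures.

C₀ = 4.2 × 10^-1 M

[H+] = 10^(-2.09) = 8.13 × 10^-3 M = x
Ka = x²/(C₀ − x) ⇒ C₀ = x + x²/Ka
C₀ = 8.13 × 10^-3 + (8.13 × 10^-3)²/(1.6 × 10^-4) = 4.21 × 10^-1 M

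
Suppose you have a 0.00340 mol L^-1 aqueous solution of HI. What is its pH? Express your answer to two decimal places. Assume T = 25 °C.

pH = 2.47

HI is a strong acid and dissociates completely, so [H+] = 0.00340 M.
pH = -log(0.0034) = 2.47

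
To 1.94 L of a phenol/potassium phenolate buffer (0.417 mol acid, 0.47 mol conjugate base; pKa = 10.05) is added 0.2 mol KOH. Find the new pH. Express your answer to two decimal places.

pH = 10.54

After neutralization: n(C6H5OH) = 0.217 mol, n(C6H5O-) = 0.67 mol.
pH = pKa + log(n_C6H5O-/n_C6H5OH) = 10.05 + log(0.67/0.217) = 10.05 + (+0.490)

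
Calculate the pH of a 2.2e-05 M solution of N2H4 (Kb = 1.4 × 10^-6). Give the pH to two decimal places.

N2H4 + H2O ⇌ N2H5+ + OH-
From the ICE table, Kb = [OH-]²/(2.2e-05 − [OH-]) = 1.4 × 10^-6.
Here C₀/Kb ≈ 15.7, so the small-[OH-] approximation fails. Use the quadratic:
[OH-] = [−1.4e-06 + √(1.4e-06² + 1.23e-10)]/2 = 4.89 × 10^-6 M
pOH = −log(4.89 × 10^-6) = 5.31; pH = 14.00 − 5.31 = 8.69

pH = 8.69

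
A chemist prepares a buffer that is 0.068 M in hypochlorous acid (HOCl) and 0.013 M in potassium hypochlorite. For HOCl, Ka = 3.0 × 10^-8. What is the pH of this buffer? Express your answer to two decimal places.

pH = 6.80

pKa = −log(3.0 × 10^-8) = 7.523
Henderson–Hasselbalch: pH = pKa + log([OCl-]/[HOCl]) = 7.523 + log(0.013/0.068)
pH = 7.523 + (-0.719) = 6.80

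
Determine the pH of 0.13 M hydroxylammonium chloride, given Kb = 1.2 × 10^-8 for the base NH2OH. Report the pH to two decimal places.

pH = 3.48

NH3OH+ is the conjugate acid of the weak base NH2OH.
Ka = Kw/Kb = 1.0×10^-14 / 1.2 × 10^-8 = 8.33 × 10^-7
From the ICE table, Ka = [H+]²/(0.13 − [H+]) = 8.33 × 10^-7.
Since Ka ≪ C₀, [H+] ≈ √(Ka·C₀) = 3.29 × 10^-4 M.
pH = −log(3.29 × 10^-4) = 3.48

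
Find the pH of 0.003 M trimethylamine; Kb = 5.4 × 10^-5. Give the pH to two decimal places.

(CH3)3N + H2O ⇌ (CH3)3NH+ + OH-
Kb = [OH-]²/(0.003 − [OH-]) = 5.4 × 10^-5
The 5% rule fails; solving [OH-]² + Kb·[OH-] − Kb·C₀ = 0 exactly:
[OH-] = [−5.4e-05 + √(5.4e-05² + 6.48e-07)]/2 = 3.76 × 10^-4 M
pOH = 3.42, so pH = 14.00 − pOH = 10.58

pH = 10.58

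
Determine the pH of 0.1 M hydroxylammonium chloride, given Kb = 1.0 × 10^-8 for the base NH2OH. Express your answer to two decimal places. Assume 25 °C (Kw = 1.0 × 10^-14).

pH = 3.50

NH3OH+ is the conjugate acid of the weak base NH2OH.
Ka = Kw/Kb = 1.0×10^-14 / 1.0 × 10^-8 = 1.00 × 10^-6
Ka = x²/(0.1 − x) = 1.00 × 10^-6
Since Ka ≪ C₀, x ≈ √(Ka·C₀) = 3.16 × 10^-4 M.
pH = −log[H+] = −log(3.16 × 10^-4) = 3.50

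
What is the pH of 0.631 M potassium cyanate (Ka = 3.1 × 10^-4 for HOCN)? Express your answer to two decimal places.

OCN- is the conjugate base of the weak acid HOCN.
Kb = Kw/Ka = 1.0×10^-14 / 3.1 × 10^-4 = 3.23 × 10^-11
Kb = [OH-]²/(0.631 − [OH-]) = 3.23 × 10^-11
Neglecting [OH-] in the denominator: [OH-] = √(3.23 × 10^-11 × 0.631) = 4.51 × 10^-6 M
([OH-]/C₀ = 0.00072% < 5%, so the approximation holds.)
pOH = −log(4.51 × 10^-6) = 5.35; pH = 14.00 − 5.35 = 8.65

pH = 8.65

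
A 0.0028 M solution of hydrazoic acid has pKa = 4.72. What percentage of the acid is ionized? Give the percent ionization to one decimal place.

7.9%

HN3 ⇌ N3- + H+; let x = [H+] at equilibrium.
Ka = 10^(−4.72) = 1.91 × 10^-5
Ka = x²/(C₀ − x); solving the quadratic gives x = 2.22 × 10^-4 M.
Fraction ionized = 2.22 × 10^-4 / 0.0028 = 0.0793 → 7.9%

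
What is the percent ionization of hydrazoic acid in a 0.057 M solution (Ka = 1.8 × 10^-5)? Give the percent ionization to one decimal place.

1.8%

HN3 ⇌ N3- + H+; let x = [H+] at equilibrium.
x ≈ √(Ka·C₀) = √(1.8 × 10^-5 × 0.057) = 1.01 × 10^-3 M
Fraction ionized = 1.01 × 10^-3 / 0.057 = 0.0177 → 1.8%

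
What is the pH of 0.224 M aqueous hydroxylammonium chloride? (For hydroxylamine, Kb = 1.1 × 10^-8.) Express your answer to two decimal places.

pH = 3.35

NH3OH+ is the conjugate acid of the weak base NH2OH.
Ka = Kw/Kb = 1.0×10^-14 / 1.1 × 10^-8 = 9.09 × 10^-7
Ka = x²/(0.224 − x) = 9.09 × 10^-7
Since Ka ≪ C₀, x ≈ √(Ka·C₀) = 4.51 × 10^-4 M.
Check: 0.2% ionized — well under 5%, approximation valid.
pH = −log(4.51 × 10^-4) = 3.35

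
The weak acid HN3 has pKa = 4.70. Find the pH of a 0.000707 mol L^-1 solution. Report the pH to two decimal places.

pH = 3.96

HN3 ⇌ N3- + H+
Ka = 10^(−4.70) = 2.00 × 10^-5
From the ICE table, Ka = [H+]²/(0.000707 − [H+]) = 2.00 × 10^-5.
The 5% rule fails; solving [H+]² + Ka·[H+] − Ka·C₀ = 0 exactly:
[H+] = [−2e-05 + √(2e-05² + 5.66e-08)]/2 = 1.09 × 10^-4 M
pH = −log(1.09 × 10^-4) = 3.96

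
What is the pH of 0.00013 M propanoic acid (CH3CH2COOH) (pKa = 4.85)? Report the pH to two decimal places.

pH = 4.44

CH3CH2COOH ⇌ CH3CH2COO- + H+
Ka = 10^(−4.85) = 1.41 × 10^-5
Let x = [H+] at equilibrium. Ka = x²/(0.00013 − x).
x is not negligible relative to C₀; solve x² + 1.41e-05·x − 1.83e-09 = 0.
x = [−1.41e-05 + √(1.41e-05² + 7.33e-09)]/2 = 3.63 × 10^-5 M
pH = −log(3.63 × 10^-5) = 4.44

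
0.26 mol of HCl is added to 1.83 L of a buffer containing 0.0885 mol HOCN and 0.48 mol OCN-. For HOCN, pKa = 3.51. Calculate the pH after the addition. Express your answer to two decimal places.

After neutralization: n(HOCN) = 0.349 mol, n(OCN-) = 0.22 mol.
Henderson–Hasselbalch with mole ratio 0.22/0.349: pH = 3.51 + (-0.200)

pH = 3.31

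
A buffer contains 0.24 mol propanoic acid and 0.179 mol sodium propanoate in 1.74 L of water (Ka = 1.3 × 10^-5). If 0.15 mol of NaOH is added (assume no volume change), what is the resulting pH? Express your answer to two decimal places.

pH = 5.45

OH- converts CH3CH2COOH to CH3CH2COO-: CH3CH2COOH → 0.09 mol, CH3CH2COO- → 0.329 mol.
pKa = −log(1.3 × 10^-5) = 4.886
pH = pKa + log([A⁻]/[HA]) = 4.886 + log(0.329/0.09) = 4.886 +0.563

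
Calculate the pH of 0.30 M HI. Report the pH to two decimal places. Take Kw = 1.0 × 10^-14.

pH = 0.52

HI is a strong acid and dissociates completely, so [H+] = 0.30 M.
pH = -log(0.3) = 0.52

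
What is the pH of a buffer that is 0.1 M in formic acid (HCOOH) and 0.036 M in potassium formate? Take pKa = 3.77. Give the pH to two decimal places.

Henderson–Hasselbalch: pH = pKa + log([HCOO-]/[HCOOH]) = 3.77 + log(0.036/0.1)
pH = 3.77 + (-0.444) = 3.33

pH = 3.33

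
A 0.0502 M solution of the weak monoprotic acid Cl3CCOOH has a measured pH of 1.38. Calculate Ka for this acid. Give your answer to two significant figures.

[H+] = 10^(-1.38) = 4.17 × 10^-2 M
At equilibrium [HA] = 0.0502 − 4.17 × 10^-2 = 8.50 × 10^-3 M
Ka = [H+][A-]/[HA] = (4.17 × 10^-2)² / 8.50 × 10^-3 = 2.0 × 10^-1

Ka = 2.0 × 10^-1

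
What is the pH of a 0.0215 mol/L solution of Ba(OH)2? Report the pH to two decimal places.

pH = 12.63

Ba(OH)2 is a strong base (each formula unit releases 2 OH-); [OH-] = 0.043 M.
pOH = -log(0.043) = 1.37
pH = 14.00 - 1.37 = 12.63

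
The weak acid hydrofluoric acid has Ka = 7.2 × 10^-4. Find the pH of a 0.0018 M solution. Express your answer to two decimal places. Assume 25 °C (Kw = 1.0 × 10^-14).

HF ⇌ F- + H+
Ka = x²/(0.0018 − x) = 7.2 × 10^-4
x is not negligible relative to C₀; solve x² + 0.00072·x − 1.3e-06 = 0.
x = (−Ka + √(Ka² + 4·Ka·C₀))/2 = 8.34 × 10^-4 M
pH = −log[H+] = −log(8.34 × 10^-4) = 3.08

pH = 3.08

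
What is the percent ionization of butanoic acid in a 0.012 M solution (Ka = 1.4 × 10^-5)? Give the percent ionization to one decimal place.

CH3(CH2)2COOH ⇌ CH3(CH2)2COO- + H+; let x = [H+] at equilibrium.
x ≈ √(Ka·C₀) = √(1.4 × 10^-5 × 0.012) = 4.10 × 10^-4 M
% ionization = x/C₀ × 100% = 4.10 × 10^-4/0.012 × 100% = 3.4%

3.4%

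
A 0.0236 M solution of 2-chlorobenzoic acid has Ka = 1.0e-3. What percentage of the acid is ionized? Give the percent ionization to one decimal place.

18.6%

ClC6H4COOH ⇌ ClC6H4COO- + H+; let x = [H+] at equilibrium.
Ka = x²/(C₀ − x); solving the quadratic gives x = 4.38 × 10^-3 M.
Fraction ionized = 4.38 × 10^-3 / 0.0236 = 0.1856 → 18.6%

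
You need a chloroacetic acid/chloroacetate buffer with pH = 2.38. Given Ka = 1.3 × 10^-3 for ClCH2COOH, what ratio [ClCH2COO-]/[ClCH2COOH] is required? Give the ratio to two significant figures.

ratio = 0.31

pKa = -log(1.3 × 10^-3) = 2.886
pH = pKa + log(r) ⇒ log(r) = 2.38 − 2.886 = -0.506
r = [ClCH2COO-]/[ClCH2COOH] = 10^(-0.506) = 0.312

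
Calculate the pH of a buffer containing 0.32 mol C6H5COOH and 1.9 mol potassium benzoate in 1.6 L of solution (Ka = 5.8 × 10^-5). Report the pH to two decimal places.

pH = 5.01

pKa = −log(5.8 × 10^-5) = 4.237
Using pH = pKa + log([base]/[acid]) with [base]/[acid] = 1.9/0.32:
pH = 4.237 + (+0.774) = 5.01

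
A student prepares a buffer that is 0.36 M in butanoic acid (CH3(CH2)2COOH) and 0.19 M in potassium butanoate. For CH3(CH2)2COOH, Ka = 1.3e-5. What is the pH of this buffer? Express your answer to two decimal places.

pKa = −log(1.3 × 10^-5) = 4.886
Using pH = pKa + log([base]/[acid]) with [base]/[acid] = 0.19/0.36:
pH = 4.886 + (-0.278) = 4.61

pH = 4.61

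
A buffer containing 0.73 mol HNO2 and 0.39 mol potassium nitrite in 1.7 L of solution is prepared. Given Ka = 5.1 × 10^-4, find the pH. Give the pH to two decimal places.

pH = 3.02

pKa = −log(5.1 × 10^-4) = 3.292
pH = pKa + log([A⁻]/[HA]) = 3.292 + log(0.39/0.73)
pH = 3.292 + (-0.272) = 3.02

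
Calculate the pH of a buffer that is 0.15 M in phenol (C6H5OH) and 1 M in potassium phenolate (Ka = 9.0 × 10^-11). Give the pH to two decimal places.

pKa = −log(9.0 × 10^-11) = 10.046
Using pH = pKa + log([base]/[acid]) with [base]/[acid] = 1/0.15:
pH = 10.046 + (+0.824) = 10.87

pH = 10.87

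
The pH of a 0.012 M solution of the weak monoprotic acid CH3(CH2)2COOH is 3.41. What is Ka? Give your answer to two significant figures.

Ka = 1.3 × 10^-5

[H+] = 10^(-3.41) = 3.89 × 10^-4 M
At equilibrium [HA] = 0.012 − 3.89 × 10^-4 = 1.16 × 10^-2 M
Ka = [H+][A-]/[HA] = (3.89 × 10^-4)² / 1.16 × 10^-2 = 1.3 × 10^-5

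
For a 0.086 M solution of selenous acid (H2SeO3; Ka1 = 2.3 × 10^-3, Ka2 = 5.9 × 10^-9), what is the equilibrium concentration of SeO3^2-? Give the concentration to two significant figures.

First ionization gives [H+] ≈ [HSeO3-] = 1.30 × 10^-2 M.
Second step: Ka2 = [H+][SeO3^2-]/[HSeO3-] ≈ [SeO3^2-] (since [H+] ≈ [HSeO3-]).
So [SeO3^2-] ≈ Ka2.

5.9 × 10^-9 M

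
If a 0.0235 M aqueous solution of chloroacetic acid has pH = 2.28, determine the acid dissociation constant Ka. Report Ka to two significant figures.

Ka = 1.5 × 10^-3

[H+] = 10^(-2.28) = 5.25 × 10^-3 M
At equilibrium [HA] = 0.0235 − 5.25 × 10^-3 = 1.82 × 10^-2 M
Ka = [H+][A-]/[HA] = (5.25 × 10^-3)² / 1.82 × 10^-2 = 1.5 × 10^-3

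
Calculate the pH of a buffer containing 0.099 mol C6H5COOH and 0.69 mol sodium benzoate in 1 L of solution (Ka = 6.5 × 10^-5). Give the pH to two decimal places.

pH = 5.03

pKa = −log(6.5 × 10^-5) = 4.187
pH = pKa + log([A⁻]/[HA]) = 4.187 + log(0.69/0.099)
pH = 4.187 + (+0.843) = 5.03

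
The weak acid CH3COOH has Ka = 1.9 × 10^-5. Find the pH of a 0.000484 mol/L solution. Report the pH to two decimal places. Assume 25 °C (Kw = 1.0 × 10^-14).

pH = 4.06

CH3COOH ⇌ CH3COO- + H+
Ka = x²/(0.000484 − x) = 1.9 × 10^-5
The 5% rule fails; solving x² + Ka·x − Ka·C₀ = 0 exactly:
x = (−Ka + √(Ka² + 4·Ka·C₀))/2 = 8.69 × 10^-5 M
pH = −log[H+] = −log(8.69 × 10^-5) = 4.06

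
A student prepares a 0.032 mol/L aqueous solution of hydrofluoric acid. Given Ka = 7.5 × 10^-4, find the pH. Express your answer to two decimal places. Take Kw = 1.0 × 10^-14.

pH = 2.34

HF ⇌ F- + H+
Ka = [H+]²/(0.032 − [H+]) = 7.5 × 10^-4
Here C₀/Ka ≈ 42.7, so the small-[H+] approximation fails. Use the quadratic:
[H+] = (−Ka + √(Ka² + 4·Ka·C₀))/2 = 4.54 × 10^-3 M
pH = −log[H+] = −log(4.54 × 10^-3) = 2.34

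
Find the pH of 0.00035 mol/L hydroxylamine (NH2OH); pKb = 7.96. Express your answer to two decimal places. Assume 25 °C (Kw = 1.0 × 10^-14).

NH2OH + H2O ⇌ NH3OH+ + OH-
Kb = 10^(−7.96) = 1.10 × 10^-8
From the ICE table, Kb = x²/(0.00035 − x) = 1.10 × 10^-8.
Since Kb ≪ C₀, x ≈ √(Kb·C₀) = 1.96 × 10^-6 M.
(x/C₀ = 0.56% < 5%, so the approximation holds.)
pOH = 5.71, so pH = 14.00 − pOH = 8.29

pH = 8.29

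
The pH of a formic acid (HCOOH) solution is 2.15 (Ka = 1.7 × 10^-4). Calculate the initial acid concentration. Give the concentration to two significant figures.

C₀ = 3.0 × 10^-1 M

[H+] = 10^(-2.15) = 7.08 × 10^-3 M = x
Ka = x²/(C₀ − x) ⇒ C₀ = x + x²/Ka
C₀ = 7.08 × 10^-3 + (7.08 × 10^-3)²/(1.7 × 10^-4) = 3.02 × 10^-1 M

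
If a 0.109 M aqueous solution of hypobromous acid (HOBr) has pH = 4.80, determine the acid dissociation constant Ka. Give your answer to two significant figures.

Ka = 2.3 × 10^-9

[H+] = 10^(-4.80) = 1.58 × 10^-5 M
At equilibrium [HA] = 0.109 − 1.58 × 10^-5 = 1.09 × 10^-1 M
Ka = [H+][A-]/[HA] = (1.58 × 10^-5)² / 1.09 × 10^-1 = 2.3 × 10^-9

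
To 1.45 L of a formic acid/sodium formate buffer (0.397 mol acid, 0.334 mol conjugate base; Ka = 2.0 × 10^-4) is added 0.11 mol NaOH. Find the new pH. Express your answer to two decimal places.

pH = 3.89

OH- converts HCOOH to HCOO-: HCOOH → 0.287 mol, HCOO- → 0.444 mol.
pKa = −log(2.0 × 10^-4) = 3.699
pH = pKa + log(n_HCOO-/n_HCOOH) = 3.699 + log(0.444/0.287) = 3.699 + (+0.190)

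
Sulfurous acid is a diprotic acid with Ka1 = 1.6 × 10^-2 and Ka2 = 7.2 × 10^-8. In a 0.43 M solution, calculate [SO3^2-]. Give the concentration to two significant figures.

7.2 × 10^-8 M

First ionization gives [H+] ≈ [HSO3-] = 7.53 × 10^-2 M.
Second step: Ka2 = [H+][SO3^2-]/[HSO3-] ≈ [SO3^2-] (since [H+] ≈ [HSO3-]).
So [SO3^2-] ≈ Ka2.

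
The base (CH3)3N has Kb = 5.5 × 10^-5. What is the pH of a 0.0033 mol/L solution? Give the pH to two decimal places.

pH = 10.60

(CH3)3N + H2O ⇌ (CH3)3NH+ + OH-
From the ICE table, Kb = x²/(0.0033 − x) = 5.5 × 10^-5.
x is not negligible relative to C₀; solve x² + 5.5e-05·x − 1.82e-07 = 0.
x = (−Kb + √(Kb² + 4·Kb·C₀))/2 = 3.99 × 10^-4 M
pOH = 3.40, so pH = 14.00 − pOH = 10.60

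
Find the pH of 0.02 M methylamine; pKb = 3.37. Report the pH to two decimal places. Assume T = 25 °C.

CH3NH2 + H2O ⇌ CH3NH3+ + OH-
Kb = 10^(−3.37) = 4.27 × 10^-4
From the ICE table, Kb = [OH-]²/(0.02 − [OH-]) = 4.27 × 10^-4.
[OH-] is not negligible relative to C₀; solve [OH-]² + 0.000427·[OH-] − 8.54e-06 = 0.
[OH-] = (−Kb + √(Kb² + 4·Kb·C₀))/2 = 2.72 × 10^-3 M
pOH = 2.57, so pH = 14.00 − pOH = 11.43

pH = 11.43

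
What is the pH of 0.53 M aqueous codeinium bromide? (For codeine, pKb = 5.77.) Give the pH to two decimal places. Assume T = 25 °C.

C18H22NO3+ is the conjugate acid of the weak base C18H21NO3.
Kb = 10^(−5.77) = 1.70 × 10^-6
Ka = Kw/Kb = 1.0×10^-14 / 1.70 × 10^-6 = 5.88 × 10^-9
Ka = [H+]²/(0.53 − [H+]) = 5.88 × 10^-9
Assume [H+] ≪ 0.53: [H+] ≈ √(5.88 × 10^-9 × 0.53) = 5.58 × 10^-5 M
([H+]/C₀ = 0.011% < 5%, so the approximation holds.)
pH = −log[H+] = −log(5.58 × 10^-5) = 4.25

pH = 4.25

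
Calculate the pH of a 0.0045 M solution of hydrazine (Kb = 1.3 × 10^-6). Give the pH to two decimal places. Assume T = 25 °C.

pH = 9.88

N2H4 + H2O ⇌ N2H5+ + OH-
From the ICE table, Kb = x²/(0.0045 − x) = 1.3 × 10^-6.
Assume x ≪ 0.0045: x ≈ √(1.3 × 10^-6 × 0.0045) = 7.65 × 10^-5 M
Check: 1.7% ionized — well under 5%, approximation valid.
pOH = −log(7.65 × 10^-5) = 4.12; pH = 14.00 − 4.12 = 9.88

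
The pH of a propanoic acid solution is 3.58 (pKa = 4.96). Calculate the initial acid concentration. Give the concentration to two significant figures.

[H+] = 10^(-3.58) = 2.63 × 10^-4 M = x
Ka = 10^(−4.96) = 1.10 × 10^-5
Ka = x²/(C₀ − x) ⇒ C₀ = x + x²/Ka
C₀ = 2.63 × 10^-4 + (2.63 × 10^-4)²/(1.10 × 10^-5) = 6.55 × 10^-3 M

C₀ = 6.6 × 10^-3 M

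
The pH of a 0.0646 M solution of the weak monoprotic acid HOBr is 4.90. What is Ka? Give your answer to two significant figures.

[H+] = 10^(-4.90) = 1.26 × 10^-5 M
At equilibrium [HA] = 0.0646 − 1.26 × 10^-5 = 6.46 × 10^-2 M
Ka = [H+][A-]/[HA] = (1.26 × 10^-5)² / 6.46 × 10^-2 = 2.5 × 10^-9

Ka = 2.5 × 10^-9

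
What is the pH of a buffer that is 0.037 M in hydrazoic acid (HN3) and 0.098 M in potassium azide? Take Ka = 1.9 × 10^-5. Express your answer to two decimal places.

pH = 5.14

pKa = −log(1.9 × 10^-5) = 4.721
Using pH = pKa + log([base]/[acid]) with [base]/[acid] = 0.098/0.037:
pH = 4.721 + (+0.423) = 5.14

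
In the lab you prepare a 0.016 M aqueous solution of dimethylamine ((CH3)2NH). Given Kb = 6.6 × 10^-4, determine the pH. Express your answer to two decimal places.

pH = 11.47

(CH3)2NH + H2O ⇌ (CH3)2NH2+ + OH-
Let x = [OH-] at equilibrium. Kb = x²/(0.016 − x).
Here C₀/Kb ≈ 24.2, so the small-x approximation fails. Use the quadratic:
x = (−Kb + √(Kb² + 4·Kb·C₀))/2 = 2.94 × 10^-3 M
pOH = 2.53, so pH = 14.00 − pOH = 11.47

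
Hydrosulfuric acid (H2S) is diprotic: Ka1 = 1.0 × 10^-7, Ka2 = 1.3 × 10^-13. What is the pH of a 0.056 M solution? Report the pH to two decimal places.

Ka1 ≫ Ka2, so treat the first dissociation as the only significant source of H+.
Ka1 = x²/(0.056 − x) = 1.0 × 10^-7
x ≈ √(1.0 × 10^-7 × 0.056) = 7.48 × 10^-5 M
pH = −log(7.48 × 10^-5) = 4.13

pH = 4.13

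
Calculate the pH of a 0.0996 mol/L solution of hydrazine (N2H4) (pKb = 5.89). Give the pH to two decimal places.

pH = 10.55

N2H4 + H2O ⇌ N2H5+ + OH-
Kb = 10^(−5.89) = 1.29 × 10^-6
From the ICE table, Kb = [OH-]²/(0.0996 − [OH-]) = 1.29 × 10^-6.
Since Kb ≪ C₀, [OH-] ≈ √(Kb·C₀) = 3.58 × 10^-4 M.
([OH-]/C₀ = 0.36% < 5%, so the approximation holds.)
pOH = 3.45, so pH = 14.00 − pOH = 10.55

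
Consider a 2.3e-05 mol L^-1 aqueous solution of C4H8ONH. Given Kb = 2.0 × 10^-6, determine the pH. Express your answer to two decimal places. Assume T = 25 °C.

pH = 8.77

C4H8ONH + H2O ⇌ C4H8ONH2+ + OH-
Kb = x²/(2.3e-05 − x) = 2.0 × 10^-6
The 5% rule fails; solving x² + Kb·x − Kb·C₀ = 0 exactly:
x = (−Kb + √(Kb² + 4·Kb·C₀))/2 = 5.86 × 10^-6 M
pOH = −log(5.86 × 10^-6) = 5.23; pH = 14.00 − 5.23 = 8.77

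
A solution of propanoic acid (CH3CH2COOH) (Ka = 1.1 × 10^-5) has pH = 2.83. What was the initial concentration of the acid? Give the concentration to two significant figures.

C₀ = 2.0 × 10^-1 M

[H+] = 10^(-2.83) = 1.48 × 10^-3 M = x
Ka = x²/(C₀ − x) ⇒ C₀ = x + x²/Ka
C₀ = 1.48 × 10^-3 + (1.48 × 10^-3)²/(1.1 × 10^-5) = 2.01 × 10^-1 M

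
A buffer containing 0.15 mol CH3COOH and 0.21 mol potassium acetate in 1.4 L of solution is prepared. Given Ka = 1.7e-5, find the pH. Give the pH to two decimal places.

pKa = −log(1.7 × 10^-5) = 4.770
Using pH = pKa + log([base]/[acid]) with [base]/[acid] = 0.21/0.15:
pH = 4.770 + (+0.146) = 4.92

pH = 4.92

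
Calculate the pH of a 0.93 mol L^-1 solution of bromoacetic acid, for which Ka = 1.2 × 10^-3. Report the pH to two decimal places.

pH = 1.48

BrCH2COOH ⇌ BrCH2COO- + H+
From the ICE table, Ka = [H+]²/(0.93 − [H+]) = 1.2 × 10^-3.
Assume [H+] ≪ 0.93: [H+] ≈ √(1.2 × 10^-3 × 0.93) = 3.34 × 10^-2 M
pH = −log[H+] = −log(3.34 × 10^-2) = 1.48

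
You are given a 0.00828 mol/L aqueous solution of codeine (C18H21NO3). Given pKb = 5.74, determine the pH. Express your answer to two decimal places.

C18H21NO3 + H2O ⇌ C18H22NO3+ + OH-
Kb = 10^(−5.74) = 1.82 × 10^-6
Kb = [OH-]²/(0.00828 − [OH-]) = 1.82 × 10^-6
Neglecting [OH-] in the denominator: [OH-] = √(1.82 × 10^-6 × 0.00828) = 1.23 × 10^-4 M
pOH = 3.91, so pH = 14.00 − pOH = 10.09

pH = 10.09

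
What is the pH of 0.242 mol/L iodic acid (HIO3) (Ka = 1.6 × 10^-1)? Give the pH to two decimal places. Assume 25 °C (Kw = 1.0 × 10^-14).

HIO3 ⇌ IO3- + H+
From the ICE table, Ka = x²/(0.242 − x) = 1.6 × 10^-1.
x is not negligible relative to C₀; solve x² + 0.16·x − 0.0387 = 0.
x = (−Ka + √(Ka² + 4·Ka·C₀))/2 = 1.32 × 10^-1 M
pH = −log(1.32 × 10^-1) = 0.88

pH = 0.88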